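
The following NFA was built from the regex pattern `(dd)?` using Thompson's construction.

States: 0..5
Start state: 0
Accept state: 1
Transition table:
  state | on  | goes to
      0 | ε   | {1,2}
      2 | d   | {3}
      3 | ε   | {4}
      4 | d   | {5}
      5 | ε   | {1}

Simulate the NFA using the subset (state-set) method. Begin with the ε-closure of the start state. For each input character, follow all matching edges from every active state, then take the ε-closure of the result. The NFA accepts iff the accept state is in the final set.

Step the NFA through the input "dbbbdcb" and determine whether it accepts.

start: ε-closure({0}) = {0,1,2}
'd' @ 1: {3,4}
'b' @ 2: {}  — dead — no transitions
rest 'bbdcb' ignored (set empty)
after full input: {}  (accept=1 not in)

Answer: REJECT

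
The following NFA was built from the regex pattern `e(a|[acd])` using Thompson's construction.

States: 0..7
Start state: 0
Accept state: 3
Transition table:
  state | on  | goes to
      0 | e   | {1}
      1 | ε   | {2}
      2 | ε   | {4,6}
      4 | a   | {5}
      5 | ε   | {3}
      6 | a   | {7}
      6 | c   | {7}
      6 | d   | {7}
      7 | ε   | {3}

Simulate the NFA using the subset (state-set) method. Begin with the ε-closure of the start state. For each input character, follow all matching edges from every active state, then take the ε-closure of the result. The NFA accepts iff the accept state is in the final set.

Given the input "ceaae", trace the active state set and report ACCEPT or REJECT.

S₀ = ε-closure({0}) = {0}
'c' @ 1: {}  — dead — no transitions
rest 'eaae' ignored (set empty)
after full input: {}  (accept=3 not in)

Answer: REJECT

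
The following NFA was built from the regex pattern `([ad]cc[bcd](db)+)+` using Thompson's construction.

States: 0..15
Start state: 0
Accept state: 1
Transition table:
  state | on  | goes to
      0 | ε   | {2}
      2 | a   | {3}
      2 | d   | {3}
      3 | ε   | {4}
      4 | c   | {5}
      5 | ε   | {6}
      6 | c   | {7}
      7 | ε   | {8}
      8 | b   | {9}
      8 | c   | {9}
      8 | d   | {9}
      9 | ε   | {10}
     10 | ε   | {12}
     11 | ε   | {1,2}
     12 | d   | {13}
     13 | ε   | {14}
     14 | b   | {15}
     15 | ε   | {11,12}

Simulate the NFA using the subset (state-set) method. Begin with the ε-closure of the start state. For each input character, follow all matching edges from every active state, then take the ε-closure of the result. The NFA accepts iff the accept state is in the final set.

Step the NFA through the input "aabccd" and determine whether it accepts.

initial (ε-close {0}): {0,2}
'a' @ 1: {3,4}
'a' @ 2: {}  — dead — no transitions
rest 'bccd' ignored (set empty)
final: {}; accept 1 not in set

Answer: REJECT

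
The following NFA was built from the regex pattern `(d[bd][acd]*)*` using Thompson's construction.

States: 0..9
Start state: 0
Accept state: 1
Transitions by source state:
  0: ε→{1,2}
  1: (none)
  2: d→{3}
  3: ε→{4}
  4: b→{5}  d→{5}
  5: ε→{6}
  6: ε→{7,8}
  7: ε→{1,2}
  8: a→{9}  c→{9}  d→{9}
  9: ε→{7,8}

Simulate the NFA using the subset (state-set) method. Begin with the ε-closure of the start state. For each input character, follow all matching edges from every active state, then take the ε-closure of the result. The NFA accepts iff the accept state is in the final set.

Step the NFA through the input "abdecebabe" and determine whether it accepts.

initial (ε-close {0}): {0,1,2}
'a' @ 1: {}  — no active states
rest 'bdecebabe' ignored (set empty)
end set {} — state 1 not in

Answer: REJECT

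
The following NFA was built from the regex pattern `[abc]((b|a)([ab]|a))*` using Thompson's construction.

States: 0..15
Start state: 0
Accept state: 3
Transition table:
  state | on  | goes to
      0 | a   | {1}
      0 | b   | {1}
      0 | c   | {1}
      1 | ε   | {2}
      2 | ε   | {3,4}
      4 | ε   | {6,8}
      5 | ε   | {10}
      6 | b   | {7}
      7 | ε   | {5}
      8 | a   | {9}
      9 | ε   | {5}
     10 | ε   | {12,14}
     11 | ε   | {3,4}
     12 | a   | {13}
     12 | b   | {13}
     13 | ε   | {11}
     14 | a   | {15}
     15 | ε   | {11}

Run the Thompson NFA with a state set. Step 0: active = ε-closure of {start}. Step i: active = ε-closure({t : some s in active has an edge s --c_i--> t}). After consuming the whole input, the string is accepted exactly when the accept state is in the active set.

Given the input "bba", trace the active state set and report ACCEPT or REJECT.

Answer: ACCEPT

Derivation:
start: ε-closure({0}) = {0}
'b' @ 1: {1,2,3,4,6,8}  ✓accept
'b' @ 2: {5,7,10,12,14}
'a' @ 3: {3,4,6,8,11,13,15}  ✓accept
final: {3,4,6,8,11,13,15}; accept 3 in set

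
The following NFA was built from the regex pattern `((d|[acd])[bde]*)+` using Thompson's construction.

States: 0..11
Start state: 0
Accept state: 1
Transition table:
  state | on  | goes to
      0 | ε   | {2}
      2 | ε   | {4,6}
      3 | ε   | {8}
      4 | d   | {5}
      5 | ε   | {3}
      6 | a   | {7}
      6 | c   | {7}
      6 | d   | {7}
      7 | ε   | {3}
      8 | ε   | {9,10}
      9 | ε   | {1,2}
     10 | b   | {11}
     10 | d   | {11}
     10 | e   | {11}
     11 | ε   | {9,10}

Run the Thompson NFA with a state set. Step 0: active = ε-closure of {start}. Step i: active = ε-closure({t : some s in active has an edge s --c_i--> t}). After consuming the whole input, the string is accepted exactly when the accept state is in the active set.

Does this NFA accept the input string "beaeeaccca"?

Answer: REJECT

Steps:
S₀ = ε-closure({0}) = {0,2,4,6}
'b' @ 1: {}  — dead — no transitions
rest 'eaeeaccca' ignored (set empty)
final: {}; accept 1 not in set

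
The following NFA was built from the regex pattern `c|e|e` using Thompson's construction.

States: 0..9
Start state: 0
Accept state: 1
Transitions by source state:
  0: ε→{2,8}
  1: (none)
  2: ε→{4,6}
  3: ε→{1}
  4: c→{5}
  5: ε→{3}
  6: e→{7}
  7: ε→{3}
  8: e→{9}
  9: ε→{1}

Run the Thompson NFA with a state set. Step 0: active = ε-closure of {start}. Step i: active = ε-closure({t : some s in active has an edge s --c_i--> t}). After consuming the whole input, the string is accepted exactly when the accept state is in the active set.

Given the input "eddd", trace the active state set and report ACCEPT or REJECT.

Answer: REJECT

Steps:
S₀ = ε-closure({0}) = {0,2,4,6,8}
'e' @ 1: {1,3,7,9}  (accept∈set)
'd' @ 2: {}  — no active states
rest 'dd' ignored (set empty)
end set {} — state 1 not in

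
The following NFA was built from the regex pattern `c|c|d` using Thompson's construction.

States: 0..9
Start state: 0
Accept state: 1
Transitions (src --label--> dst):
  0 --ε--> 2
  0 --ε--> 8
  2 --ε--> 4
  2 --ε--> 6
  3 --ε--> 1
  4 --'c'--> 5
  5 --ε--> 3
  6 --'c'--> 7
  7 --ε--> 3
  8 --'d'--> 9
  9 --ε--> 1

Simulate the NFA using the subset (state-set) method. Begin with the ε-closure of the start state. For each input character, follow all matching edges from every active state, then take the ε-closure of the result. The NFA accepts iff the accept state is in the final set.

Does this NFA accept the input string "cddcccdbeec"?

Answer: REJECT

Derivation:
start: ε-closure({0}) = {0,2,4,6,8}
'c' @ 1: {1,3,5,7}  [accepting]
'd' @ 2: {}  — no active states
rest 'dcccdbeec' ignored (set empty)
end set {} — state 1 not in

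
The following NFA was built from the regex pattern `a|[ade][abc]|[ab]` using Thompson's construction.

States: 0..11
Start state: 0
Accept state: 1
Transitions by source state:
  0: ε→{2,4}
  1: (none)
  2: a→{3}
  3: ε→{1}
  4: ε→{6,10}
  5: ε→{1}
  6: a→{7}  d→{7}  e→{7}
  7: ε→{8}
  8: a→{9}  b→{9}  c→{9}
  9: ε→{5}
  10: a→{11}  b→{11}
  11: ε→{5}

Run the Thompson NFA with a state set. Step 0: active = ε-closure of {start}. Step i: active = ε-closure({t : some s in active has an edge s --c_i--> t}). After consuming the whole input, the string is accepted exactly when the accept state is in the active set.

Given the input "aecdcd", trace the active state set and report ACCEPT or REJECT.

S₀ = ε-closure({0}) = {0,2,4,6,10}
'a' @ 1: {1,3,5,7,8,11}  [accepting]
'e' @ 2: {}  — no active states
rest 'cdcd' ignored (set empty)
end set {} — state 1 not in

Answer: REJECT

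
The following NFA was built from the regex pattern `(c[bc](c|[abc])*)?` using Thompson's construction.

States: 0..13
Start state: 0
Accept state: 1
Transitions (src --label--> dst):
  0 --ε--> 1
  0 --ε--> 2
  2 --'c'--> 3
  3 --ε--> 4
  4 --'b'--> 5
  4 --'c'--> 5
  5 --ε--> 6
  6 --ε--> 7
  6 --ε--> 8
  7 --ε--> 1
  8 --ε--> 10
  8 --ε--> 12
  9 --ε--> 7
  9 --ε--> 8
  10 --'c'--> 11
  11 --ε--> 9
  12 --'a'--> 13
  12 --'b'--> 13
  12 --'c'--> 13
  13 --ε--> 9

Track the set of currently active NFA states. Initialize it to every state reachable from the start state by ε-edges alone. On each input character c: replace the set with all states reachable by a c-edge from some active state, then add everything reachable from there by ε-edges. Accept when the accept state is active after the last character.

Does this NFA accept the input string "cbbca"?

Answer: ACCEPT

Trace:
S₀ = ε-closure({0}) = {0,1,2}
'c' @ 1: {3,4}
'b' @ 2: {1,5,6,7,8,10,12}  (accept∈set)
'b' @ 3: {1,7,8,9,10,12,13}  (accept∈set)
'c' @ 4: {1,7,8,9,10,11,12,13}  (accept∈set)
'a' @ 5: {1,7,8,9,10,12,13}  (accept∈set)
end set {1,7,8,9,10,12,13} — state 1 in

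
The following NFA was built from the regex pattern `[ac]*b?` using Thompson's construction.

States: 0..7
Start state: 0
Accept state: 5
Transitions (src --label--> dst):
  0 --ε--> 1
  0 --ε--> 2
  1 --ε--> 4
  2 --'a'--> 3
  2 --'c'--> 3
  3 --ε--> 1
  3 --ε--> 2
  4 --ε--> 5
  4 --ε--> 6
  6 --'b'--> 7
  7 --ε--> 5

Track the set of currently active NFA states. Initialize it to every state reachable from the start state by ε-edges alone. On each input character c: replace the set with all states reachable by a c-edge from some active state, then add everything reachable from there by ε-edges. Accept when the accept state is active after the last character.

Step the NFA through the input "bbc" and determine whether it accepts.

Answer: REJECT

Trace:
initial (ε-close {0}): {0,1,2,4,5,6}
'b' @ 1: {5,7}  [accepting]
'b' @ 2: {}  — no active states
rest 'c' ignored (set empty)
final: {}; accept 5 not in set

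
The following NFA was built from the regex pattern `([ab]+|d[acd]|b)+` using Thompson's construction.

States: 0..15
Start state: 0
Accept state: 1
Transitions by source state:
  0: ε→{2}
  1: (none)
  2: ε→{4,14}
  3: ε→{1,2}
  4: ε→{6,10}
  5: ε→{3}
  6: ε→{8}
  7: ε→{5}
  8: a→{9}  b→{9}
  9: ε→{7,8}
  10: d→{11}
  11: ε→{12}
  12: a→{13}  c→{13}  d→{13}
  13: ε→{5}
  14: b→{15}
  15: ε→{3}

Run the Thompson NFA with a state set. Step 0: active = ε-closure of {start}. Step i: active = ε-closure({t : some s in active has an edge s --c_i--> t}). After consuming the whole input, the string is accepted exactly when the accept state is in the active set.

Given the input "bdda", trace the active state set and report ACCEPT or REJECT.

S₀ = ε-closure({0}) = {0,2,4,6,8,10,14}
'b' @ 1: {1,2,3,4,5,6,7,8,9,10,14,15}  [accepting]
'd' @ 2: {11,12}
'd' @ 3: {1,2,3,4,5,6,8,10,13,14}  [accepting]
'a' @ 4: {1,2,3,4,5,6,7,8,9,10,14}  [accepting]
after full input: {1,2,3,4,5,6,7,8,9,10,14}  (accept=1 in)

Answer: ACCEPT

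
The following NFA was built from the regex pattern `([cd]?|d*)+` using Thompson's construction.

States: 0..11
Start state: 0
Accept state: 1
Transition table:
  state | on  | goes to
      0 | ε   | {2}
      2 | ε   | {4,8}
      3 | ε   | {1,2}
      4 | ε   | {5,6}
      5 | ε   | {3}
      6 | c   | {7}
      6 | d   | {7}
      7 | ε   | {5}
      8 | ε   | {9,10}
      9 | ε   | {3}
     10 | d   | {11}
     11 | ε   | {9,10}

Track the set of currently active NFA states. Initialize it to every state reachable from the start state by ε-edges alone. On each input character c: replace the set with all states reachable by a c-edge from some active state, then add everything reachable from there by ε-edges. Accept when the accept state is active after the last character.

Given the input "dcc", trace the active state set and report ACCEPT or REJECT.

initial (ε-close {0}): {0,1,2,3,4,5,6,8,9,10}
'd' @ 1: {1,2,3,4,5,6,7,8,9,10,11}  [accepting]
'c' @ 2: {1,2,3,4,5,6,7,8,9,10}  [accepting]
'c' @ 3: {1,2,3,4,5,6,7,8,9,10}  [accepting]
final: {1,2,3,4,5,6,7,8,9,10}; accept 1 in set

Answer: ACCEPT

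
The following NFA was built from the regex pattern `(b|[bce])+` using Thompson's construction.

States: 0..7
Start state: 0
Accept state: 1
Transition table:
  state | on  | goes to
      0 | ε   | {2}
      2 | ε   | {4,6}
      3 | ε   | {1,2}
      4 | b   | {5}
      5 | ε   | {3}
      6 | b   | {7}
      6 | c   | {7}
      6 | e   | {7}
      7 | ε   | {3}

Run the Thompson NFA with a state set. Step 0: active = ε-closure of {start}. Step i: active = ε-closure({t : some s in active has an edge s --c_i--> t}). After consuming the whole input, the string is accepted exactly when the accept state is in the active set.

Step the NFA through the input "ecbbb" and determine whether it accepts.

Answer: ACCEPT

Derivation:
initial (ε-close {0}): {0,2,4,6}
'e' @ 1: {1,2,3,4,6,7}  ✓accept
'c' @ 2: {1,2,3,4,6,7}  ✓accept
'b' @ 3: {1,2,3,4,5,6,7}  ✓accept
'b' @ 4: {1,2,3,4,5,6,7}  ✓accept
'b' @ 5: {1,2,3,4,5,6,7}  ✓accept
final: {1,2,3,4,5,6,7}; accept 1 in set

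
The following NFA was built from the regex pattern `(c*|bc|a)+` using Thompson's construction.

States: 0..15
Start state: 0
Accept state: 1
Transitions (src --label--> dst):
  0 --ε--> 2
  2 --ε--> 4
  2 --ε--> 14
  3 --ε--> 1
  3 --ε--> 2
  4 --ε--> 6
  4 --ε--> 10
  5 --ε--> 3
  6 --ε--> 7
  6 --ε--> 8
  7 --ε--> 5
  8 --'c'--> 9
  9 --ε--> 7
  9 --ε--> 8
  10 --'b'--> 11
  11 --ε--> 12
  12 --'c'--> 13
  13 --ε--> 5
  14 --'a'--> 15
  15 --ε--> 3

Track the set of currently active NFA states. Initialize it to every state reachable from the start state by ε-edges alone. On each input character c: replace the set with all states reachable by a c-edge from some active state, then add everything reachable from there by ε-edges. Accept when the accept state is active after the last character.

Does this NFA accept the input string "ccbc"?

start: ε-closure({0}) = {0,1,2,3,4,5,6,7,8,10,14}
'c' @ 1: {1,2,3,4,5,6,7,8,9,10,14}  [accepting]
'c' @ 2: {1,2,3,4,5,6,7,8,9,10,14}  [accepting]
'b' @ 3: {11,12}
'c' @ 4: {1,2,3,4,5,6,7,8,10,13,14}  [accepting]
after full input: {1,2,3,4,5,6,7,8,10,13,14}  (accept=1 in)

Answer: ACCEPT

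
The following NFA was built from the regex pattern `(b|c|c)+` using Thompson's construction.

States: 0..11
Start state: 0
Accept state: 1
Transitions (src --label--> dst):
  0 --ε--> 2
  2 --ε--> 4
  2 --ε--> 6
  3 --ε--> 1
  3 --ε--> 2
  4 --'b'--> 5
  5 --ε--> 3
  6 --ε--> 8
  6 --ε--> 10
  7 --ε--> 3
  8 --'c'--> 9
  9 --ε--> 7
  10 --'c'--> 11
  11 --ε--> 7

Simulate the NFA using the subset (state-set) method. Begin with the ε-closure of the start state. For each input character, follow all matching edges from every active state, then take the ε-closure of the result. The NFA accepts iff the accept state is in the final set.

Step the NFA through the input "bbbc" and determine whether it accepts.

Answer: ACCEPT

Trace:
S₀ = ε-closure({0}) = {0,2,4,6,8,10}
'b' @ 1: {1,2,3,4,5,6,8,10}  [accepting]
'b' @ 2: {1,2,3,4,5,6,8,10}  [accepting]
'b' @ 3: {1,2,3,4,5,6,8,10}  [accepting]
'c' @ 4: {1,2,3,4,6,7,8,9,10,11}  [accepting]
final: {1,2,3,4,6,7,8,9,10,11}; accept 1 in set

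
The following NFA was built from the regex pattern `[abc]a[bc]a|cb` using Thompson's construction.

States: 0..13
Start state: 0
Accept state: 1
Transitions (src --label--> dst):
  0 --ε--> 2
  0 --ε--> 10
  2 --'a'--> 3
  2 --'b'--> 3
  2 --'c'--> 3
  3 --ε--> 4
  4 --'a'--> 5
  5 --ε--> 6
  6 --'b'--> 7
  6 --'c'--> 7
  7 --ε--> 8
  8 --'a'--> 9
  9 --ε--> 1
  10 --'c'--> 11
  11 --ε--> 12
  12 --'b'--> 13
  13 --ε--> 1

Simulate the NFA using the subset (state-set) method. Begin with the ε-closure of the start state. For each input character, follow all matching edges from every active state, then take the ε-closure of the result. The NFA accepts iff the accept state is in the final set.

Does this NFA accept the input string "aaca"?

initial (ε-close {0}): {0,2,10}
'a' @ 1: {3,4}
'a' @ 2: {5,6}
'c' @ 3: {7,8}
'a' @ 4: {1,9}  [accepting]
final: {1,9}; accept 1 in set

Answer: ACCEPT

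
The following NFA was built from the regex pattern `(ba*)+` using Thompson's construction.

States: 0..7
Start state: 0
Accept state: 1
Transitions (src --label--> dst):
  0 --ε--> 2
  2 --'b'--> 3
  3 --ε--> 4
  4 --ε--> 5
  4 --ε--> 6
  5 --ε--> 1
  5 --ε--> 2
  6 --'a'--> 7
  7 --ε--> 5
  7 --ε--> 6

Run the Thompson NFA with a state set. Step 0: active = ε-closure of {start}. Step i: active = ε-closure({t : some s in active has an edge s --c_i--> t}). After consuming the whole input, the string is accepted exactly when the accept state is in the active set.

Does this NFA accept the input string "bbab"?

Answer: ACCEPT

Trace:
initial (ε-close {0}): {0,2}
'b' @ 1: {1,2,3,4,5,6}  (accept∈set)
'b' @ 2: {1,2,3,4,5,6}  (accept∈set)
'a' @ 3: {1,2,5,6,7}  (accept∈set)
'b' @ 4: {1,2,3,4,5,6}  (accept∈set)
final: {1,2,3,4,5,6}; accept 1 in set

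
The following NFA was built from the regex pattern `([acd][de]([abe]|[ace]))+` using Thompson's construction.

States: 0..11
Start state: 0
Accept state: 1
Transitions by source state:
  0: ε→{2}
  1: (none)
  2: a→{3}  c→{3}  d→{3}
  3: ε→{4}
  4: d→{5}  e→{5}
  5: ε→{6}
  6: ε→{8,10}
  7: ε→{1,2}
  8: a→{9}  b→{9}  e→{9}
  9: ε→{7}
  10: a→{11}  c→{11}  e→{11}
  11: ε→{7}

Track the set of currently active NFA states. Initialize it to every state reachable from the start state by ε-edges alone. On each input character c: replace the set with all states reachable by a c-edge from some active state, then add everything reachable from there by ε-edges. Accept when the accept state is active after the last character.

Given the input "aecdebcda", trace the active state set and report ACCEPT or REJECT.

Answer: ACCEPT

Derivation:
start: ε-closure({0}) = {0,2}
'a' @ 1: {3,4}
'e' @ 2: {5,6,8,10}
'c' @ 3: {1,2,7,11}  ✓accept
'd' @ 4: {3,4}
'e' @ 5: {5,6,8,10}
'b' @ 6: {1,2,7,9}  ✓accept
'c' @ 7: {3,4}
'd' @ 8: {5,6,8,10}
'a' @ 9: {1,2,7,9,11}  ✓accept
final: {1,2,7,9,11}; accept 1 in set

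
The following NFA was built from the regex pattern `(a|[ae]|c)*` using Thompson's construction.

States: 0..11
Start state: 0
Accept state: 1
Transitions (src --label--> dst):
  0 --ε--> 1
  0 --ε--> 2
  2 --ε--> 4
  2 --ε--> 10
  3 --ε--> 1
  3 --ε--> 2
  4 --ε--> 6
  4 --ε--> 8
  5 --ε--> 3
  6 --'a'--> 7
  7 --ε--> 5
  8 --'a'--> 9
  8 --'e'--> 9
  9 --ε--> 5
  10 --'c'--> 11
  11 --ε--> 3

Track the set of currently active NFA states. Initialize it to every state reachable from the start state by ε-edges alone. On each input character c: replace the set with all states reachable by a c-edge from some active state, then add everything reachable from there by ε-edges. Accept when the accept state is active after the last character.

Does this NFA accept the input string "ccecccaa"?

S₀ = ε-closure({0}) = {0,1,2,4,6,8,10}
'c' @ 1: {1,2,3,4,6,8,10,11}  (accept∈set)
'c' @ 2: {1,2,3,4,6,8,10,11}  (accept∈set)
'e' @ 3: {1,2,3,4,5,6,8,9,10}  (accept∈set)
'c' @ 4: {1,2,3,4,6,8,10,11}  (accept∈set)
'c' @ 5: {1,2,3,4,6,8,10,11}  (accept∈set)
'c' @ 6: {1,2,3,4,6,8,10,11}  (accept∈set)
'a' @ 7: {1,2,3,4,5,6,7,8,9,10}  (accept∈set)
'a' @ 8: {1,2,3,4,5,6,7,8,9,10}  (accept∈set)
after full input: {1,2,3,4,5,6,7,8,9,10}  (accept=1 in)

Answer: ACCEPT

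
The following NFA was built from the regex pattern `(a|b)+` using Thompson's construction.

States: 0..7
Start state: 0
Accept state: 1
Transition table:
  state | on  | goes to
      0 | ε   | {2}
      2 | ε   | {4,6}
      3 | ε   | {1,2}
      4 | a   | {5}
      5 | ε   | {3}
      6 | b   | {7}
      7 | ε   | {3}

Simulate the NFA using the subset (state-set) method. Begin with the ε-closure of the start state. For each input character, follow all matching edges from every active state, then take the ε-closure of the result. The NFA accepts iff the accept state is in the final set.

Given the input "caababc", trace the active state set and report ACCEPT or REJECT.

Answer: REJECT

Derivation:
initial (ε-close {0}): {0,2,4,6}
'c' @ 1: {}  — dead — no transitions
rest 'aababc' ignored (set empty)
end set {} — state 1 not in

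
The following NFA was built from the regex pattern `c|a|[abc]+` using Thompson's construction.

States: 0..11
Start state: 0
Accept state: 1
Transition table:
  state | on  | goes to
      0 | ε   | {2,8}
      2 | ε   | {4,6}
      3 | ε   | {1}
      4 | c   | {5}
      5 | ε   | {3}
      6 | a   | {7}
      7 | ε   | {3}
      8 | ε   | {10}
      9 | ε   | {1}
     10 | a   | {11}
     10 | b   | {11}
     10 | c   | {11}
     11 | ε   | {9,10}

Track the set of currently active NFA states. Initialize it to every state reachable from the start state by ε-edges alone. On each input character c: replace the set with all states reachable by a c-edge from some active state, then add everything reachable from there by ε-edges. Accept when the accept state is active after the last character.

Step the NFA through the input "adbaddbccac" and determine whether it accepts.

S₀ = ε-closure({0}) = {0,2,4,6,8,10}
'a' @ 1: {1,3,7,9,10,11}  ✓accept
'd' @ 2: {}  — state set empty
rest 'baddbccac' ignored (set empty)
after full input: {}  (accept=1 not in)

Answer: REJECT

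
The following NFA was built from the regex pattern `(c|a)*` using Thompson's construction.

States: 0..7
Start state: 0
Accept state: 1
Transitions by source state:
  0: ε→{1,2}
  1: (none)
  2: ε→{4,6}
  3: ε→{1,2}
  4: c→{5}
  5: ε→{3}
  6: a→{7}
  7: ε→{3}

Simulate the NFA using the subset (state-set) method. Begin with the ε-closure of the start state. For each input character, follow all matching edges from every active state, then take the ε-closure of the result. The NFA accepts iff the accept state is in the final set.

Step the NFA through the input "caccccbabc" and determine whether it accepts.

S₀ = ε-closure({0}) = {0,1,2,4,6}
'c' @ 1: {1,2,3,4,5,6}  (accept∈set)
'a' @ 2: {1,2,3,4,6,7}  (accept∈set)
'c' @ 3: {1,2,3,4,5,6}  (accept∈set)
'c' @ 4: {1,2,3,4,5,6}  (accept∈set)
'c' @ 5: {1,2,3,4,5,6}  (accept∈set)
'c' @ 6: {1,2,3,4,5,6}  (accept∈set)
'b' @ 7: {}  — dead — no transitions
rest 'abc' ignored (set empty)
final: {}; accept 1 not in set

Answer: REJECT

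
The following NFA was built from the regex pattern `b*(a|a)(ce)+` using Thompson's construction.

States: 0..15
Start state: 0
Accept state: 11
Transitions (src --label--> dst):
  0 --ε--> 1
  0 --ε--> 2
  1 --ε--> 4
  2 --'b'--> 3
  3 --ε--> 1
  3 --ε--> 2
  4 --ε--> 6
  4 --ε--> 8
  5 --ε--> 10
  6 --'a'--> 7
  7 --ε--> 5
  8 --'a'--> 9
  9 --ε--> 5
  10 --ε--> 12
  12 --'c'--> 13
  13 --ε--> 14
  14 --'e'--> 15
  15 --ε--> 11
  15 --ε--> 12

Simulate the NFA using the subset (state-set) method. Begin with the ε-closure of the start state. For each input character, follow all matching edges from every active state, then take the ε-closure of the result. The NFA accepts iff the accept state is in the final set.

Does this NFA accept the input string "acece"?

Answer: ACCEPT

Trace:
initial (ε-close {0}): {0,1,2,4,6,8}
'a' @ 1: {5,7,9,10,12}
'c' @ 2: {13,14}
'e' @ 3: {11,12,15}  (accept∈set)
'c' @ 4: {13,14}
'e' @ 5: {11,12,15}  (accept∈set)
final: {11,12,15}; accept 11 in set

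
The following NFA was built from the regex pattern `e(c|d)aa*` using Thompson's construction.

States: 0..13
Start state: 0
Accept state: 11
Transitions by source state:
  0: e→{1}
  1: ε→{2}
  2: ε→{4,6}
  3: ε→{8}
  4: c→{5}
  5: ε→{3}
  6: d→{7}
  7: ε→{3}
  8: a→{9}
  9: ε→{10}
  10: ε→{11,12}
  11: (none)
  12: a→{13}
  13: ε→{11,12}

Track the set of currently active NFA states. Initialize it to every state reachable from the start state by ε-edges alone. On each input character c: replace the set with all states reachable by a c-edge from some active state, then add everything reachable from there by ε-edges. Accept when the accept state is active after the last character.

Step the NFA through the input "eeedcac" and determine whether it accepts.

Answer: REJECT

Steps:
S₀ = ε-closure({0}) = {0}
'e' @ 1: {1,2,4,6}
'e' @ 2: {}  — no active states
rest 'edcac' ignored (set empty)
end set {} — state 11 not in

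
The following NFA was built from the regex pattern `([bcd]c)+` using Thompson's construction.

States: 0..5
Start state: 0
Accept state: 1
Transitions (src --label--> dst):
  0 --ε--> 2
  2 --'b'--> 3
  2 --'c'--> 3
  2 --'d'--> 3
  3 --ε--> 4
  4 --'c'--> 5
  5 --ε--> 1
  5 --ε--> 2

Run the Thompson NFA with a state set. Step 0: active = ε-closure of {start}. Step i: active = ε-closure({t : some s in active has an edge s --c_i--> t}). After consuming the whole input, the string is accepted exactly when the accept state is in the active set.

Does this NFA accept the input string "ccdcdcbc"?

Answer: ACCEPT

Steps:
S₀ = ε-closure({0}) = {0,2}
'c' @ 1: {3,4}
'c' @ 2: {1,2,5}  [accepting]
'd' @ 3: {3,4}
'c' @ 4: {1,2,5}  [accepting]
'd' @ 5: {3,4}
'c' @ 6: {1,2,5}  [accepting]
'b' @ 7: {3,4}
'c' @ 8: {1,2,5}  [accepting]
after full input: {1,2,5}  (accept=1 in)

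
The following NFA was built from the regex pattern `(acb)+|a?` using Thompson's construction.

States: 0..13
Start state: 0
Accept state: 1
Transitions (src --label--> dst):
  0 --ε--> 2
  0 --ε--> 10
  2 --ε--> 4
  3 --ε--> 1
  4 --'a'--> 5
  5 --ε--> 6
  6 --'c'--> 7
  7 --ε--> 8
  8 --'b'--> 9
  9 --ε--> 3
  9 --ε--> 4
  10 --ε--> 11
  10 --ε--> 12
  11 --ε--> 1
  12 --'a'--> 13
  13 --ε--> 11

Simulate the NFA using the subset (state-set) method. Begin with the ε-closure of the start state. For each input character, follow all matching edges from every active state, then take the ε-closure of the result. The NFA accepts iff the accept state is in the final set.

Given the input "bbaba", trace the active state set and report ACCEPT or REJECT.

Answer: REJECT

Steps:
initial (ε-close {0}): {0,1,2,4,10,11,12}
'b' @ 1: {}  — dead — no transitions
rest 'baba' ignored (set empty)
after full input: {}  (accept=1 not in)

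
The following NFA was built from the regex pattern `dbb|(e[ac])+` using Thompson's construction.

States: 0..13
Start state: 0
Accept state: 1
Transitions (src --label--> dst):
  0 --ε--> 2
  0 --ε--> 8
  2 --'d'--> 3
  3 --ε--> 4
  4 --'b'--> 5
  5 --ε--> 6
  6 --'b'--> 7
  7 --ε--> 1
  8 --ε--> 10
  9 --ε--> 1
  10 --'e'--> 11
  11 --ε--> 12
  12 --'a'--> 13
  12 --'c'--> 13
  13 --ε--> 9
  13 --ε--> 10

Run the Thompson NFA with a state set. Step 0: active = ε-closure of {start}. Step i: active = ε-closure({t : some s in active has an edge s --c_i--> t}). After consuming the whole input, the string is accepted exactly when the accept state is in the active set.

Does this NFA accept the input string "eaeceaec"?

Answer: ACCEPT

Steps:
S₀ = ε-closure({0}) = {0,2,8,10}
'e' @ 1: {11,12}
'a' @ 2: {1,9,10,13}  (accept∈set)
'e' @ 3: {11,12}
'c' @ 4: {1,9,10,13}  (accept∈set)
'e' @ 5: {11,12}
'a' @ 6: {1,9,10,13}  (accept∈set)
'e' @ 7: {11,12}
'c' @ 8: {1,9,10,13}  (accept∈set)
final: {1,9,10,13}; accept 1 in set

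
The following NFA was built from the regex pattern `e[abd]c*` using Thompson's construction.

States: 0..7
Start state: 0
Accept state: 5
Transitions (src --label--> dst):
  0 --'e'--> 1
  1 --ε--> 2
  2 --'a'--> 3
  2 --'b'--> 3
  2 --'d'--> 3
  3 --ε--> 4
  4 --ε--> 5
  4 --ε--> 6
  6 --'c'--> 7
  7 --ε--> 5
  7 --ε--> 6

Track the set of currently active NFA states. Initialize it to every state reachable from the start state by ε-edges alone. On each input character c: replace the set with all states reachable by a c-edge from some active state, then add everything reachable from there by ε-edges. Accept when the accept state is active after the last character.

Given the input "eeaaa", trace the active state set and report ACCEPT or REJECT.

Answer: REJECT

Steps:
S₀ = ε-closure({0}) = {0}
'e' @ 1: {1,2}
'e' @ 2: {}  — dead — no transitions
rest 'aaa' ignored (set empty)
after full input: {}  (accept=5 not in)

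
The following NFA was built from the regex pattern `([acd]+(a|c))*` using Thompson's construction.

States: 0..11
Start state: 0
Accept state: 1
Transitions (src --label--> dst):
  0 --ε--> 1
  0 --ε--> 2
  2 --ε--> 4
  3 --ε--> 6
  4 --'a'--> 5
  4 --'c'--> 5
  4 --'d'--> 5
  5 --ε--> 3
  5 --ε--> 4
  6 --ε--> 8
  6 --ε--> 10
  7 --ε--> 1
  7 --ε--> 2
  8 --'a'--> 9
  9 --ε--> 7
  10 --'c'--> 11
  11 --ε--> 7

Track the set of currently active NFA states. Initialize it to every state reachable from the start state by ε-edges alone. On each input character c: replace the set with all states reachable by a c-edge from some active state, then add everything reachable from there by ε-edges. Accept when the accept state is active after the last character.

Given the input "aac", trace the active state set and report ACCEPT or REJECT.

initial (ε-close {0}): {0,1,2,4}
'a' @ 1: {3,4,5,6,8,10}
'a' @ 2: {1,2,3,4,5,6,7,8,9,10}  [accepting]
'c' @ 3: {1,2,3,4,5,6,7,8,10,11}  [accepting]
end set {1,2,3,4,5,6,7,8,10,11} — state 1 in

Answer: ACCEPT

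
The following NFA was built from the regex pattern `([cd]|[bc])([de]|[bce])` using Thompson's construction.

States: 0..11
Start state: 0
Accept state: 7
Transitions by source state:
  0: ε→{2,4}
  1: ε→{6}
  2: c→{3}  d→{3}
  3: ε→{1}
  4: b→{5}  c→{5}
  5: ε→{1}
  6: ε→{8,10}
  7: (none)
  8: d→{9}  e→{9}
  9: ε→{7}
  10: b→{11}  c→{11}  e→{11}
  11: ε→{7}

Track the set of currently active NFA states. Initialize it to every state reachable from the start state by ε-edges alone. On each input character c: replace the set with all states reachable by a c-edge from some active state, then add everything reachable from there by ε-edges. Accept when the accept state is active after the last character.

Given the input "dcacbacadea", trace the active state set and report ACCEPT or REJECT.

S₀ = ε-closure({0}) = {0,2,4}
'd' @ 1: {1,3,6,8,10}
'c' @ 2: {7,11}  [accepting]
'a' @ 3: {}  — dead — no transitions
rest 'cbacadea' ignored (set empty)
final: {}; accept 7 not in set

Answer: REJECT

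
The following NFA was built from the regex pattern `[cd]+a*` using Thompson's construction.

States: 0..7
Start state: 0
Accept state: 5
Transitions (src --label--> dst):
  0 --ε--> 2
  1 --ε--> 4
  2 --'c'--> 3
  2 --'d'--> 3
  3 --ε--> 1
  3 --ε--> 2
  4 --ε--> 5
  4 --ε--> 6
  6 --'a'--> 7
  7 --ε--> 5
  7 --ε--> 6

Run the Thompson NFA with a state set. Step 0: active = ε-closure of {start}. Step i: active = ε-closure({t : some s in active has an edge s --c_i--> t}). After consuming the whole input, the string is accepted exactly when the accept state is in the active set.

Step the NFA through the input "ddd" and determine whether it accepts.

initial (ε-close {0}): {0,2}
'd' @ 1: {1,2,3,4,5,6}  ✓accept
'd' @ 2: {1,2,3,4,5,6}  ✓accept
'd' @ 3: {1,2,3,4,5,6}  ✓accept
final: {1,2,3,4,5,6}; accept 5 in set

Answer: ACCEPT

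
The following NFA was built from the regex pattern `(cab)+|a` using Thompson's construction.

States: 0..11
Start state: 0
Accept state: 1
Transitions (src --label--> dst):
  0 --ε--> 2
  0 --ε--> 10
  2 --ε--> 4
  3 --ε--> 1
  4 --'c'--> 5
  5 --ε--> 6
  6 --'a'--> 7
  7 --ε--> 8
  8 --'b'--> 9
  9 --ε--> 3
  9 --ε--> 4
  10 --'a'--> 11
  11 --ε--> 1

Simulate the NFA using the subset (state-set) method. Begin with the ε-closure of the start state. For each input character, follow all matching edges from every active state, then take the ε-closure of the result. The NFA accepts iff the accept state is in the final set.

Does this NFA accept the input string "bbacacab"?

Answer: REJECT

Derivation:
S₀ = ε-closure({0}) = {0,2,4,10}
'b' @ 1: {}  — no active states
rest 'bacacab' ignored (set empty)
final: {}; accept 1 not in set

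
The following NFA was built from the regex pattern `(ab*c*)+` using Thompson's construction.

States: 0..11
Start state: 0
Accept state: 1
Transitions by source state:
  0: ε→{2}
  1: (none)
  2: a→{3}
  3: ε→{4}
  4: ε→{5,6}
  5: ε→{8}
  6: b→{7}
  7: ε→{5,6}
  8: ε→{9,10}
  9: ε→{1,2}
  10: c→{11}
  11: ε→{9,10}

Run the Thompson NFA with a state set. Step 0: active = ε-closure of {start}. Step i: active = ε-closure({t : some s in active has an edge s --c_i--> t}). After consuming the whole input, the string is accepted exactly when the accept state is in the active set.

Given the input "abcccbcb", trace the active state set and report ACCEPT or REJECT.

Answer: REJECT

Steps:
S₀ = ε-closure({0}) = {0,2}
'a' @ 1: {1,2,3,4,5,6,8,9,10}  ✓accept
'b' @ 2: {1,2,5,6,7,8,9,10}  ✓accept
'c' @ 3: {1,2,9,10,11}  ✓accept
'c' @ 4: {1,2,9,10,11}  ✓accept
'c' @ 5: {1,2,9,10,11}  ✓accept
'b' @ 6: {}  — state set empty
rest 'cb' ignored (set empty)
after full input: {}  (accept=1 not in)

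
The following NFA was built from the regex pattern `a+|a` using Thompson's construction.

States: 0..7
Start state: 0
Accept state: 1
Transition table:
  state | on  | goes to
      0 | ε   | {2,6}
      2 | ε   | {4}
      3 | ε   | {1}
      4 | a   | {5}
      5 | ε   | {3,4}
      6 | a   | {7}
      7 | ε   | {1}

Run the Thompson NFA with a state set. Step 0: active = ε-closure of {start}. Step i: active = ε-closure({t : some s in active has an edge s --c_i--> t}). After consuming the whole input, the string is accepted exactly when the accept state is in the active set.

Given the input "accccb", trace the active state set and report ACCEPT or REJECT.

Answer: REJECT

Steps:
start: ε-closure({0}) = {0,2,4,6}
'a' @ 1: {1,3,4,5,7}  [accepting]
'c' @ 2: {}  — state set empty
rest 'cccb' ignored (set empty)
end set {} — state 1 not in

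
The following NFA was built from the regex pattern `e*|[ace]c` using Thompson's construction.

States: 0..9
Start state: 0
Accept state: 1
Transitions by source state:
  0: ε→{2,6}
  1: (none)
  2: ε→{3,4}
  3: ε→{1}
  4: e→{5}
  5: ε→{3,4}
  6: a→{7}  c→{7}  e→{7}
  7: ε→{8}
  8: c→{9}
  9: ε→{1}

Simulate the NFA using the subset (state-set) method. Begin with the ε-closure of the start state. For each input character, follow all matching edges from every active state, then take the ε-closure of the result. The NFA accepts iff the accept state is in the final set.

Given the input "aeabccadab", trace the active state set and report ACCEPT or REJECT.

start: ε-closure({0}) = {0,1,2,3,4,6}
'a' @ 1: {7,8}
'e' @ 2: {}  — no active states
rest 'abccadab' ignored (set empty)
end set {} — state 1 not in

Answer: REJECT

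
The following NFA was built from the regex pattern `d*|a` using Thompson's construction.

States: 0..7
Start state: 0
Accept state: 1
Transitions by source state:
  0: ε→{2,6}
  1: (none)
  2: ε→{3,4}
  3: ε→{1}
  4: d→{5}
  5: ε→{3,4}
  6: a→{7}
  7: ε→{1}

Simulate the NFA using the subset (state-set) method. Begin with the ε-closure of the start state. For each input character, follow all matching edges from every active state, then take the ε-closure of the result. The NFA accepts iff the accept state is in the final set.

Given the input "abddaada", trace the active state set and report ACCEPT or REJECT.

start: ε-closure({0}) = {0,1,2,3,4,6}
'a' @ 1: {1,7}  (accept∈set)
'b' @ 2: {}  — no active states
rest 'ddaada' ignored (set empty)
final: {}; accept 1 not in set

Answer: REJECT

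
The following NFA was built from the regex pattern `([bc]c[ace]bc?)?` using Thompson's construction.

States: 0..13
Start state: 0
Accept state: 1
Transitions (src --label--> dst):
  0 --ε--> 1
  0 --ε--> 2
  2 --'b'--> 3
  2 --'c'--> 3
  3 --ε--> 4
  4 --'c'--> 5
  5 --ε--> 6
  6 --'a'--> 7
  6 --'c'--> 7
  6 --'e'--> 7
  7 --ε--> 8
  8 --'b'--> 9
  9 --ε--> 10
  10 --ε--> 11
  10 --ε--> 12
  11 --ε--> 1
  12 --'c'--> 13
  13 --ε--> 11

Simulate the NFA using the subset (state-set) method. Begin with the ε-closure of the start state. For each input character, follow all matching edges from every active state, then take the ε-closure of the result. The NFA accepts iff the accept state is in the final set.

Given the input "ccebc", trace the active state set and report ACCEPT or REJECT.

Answer: ACCEPT

Steps:
initial (ε-close {0}): {0,1,2}
'c' @ 1: {3,4}
'c' @ 2: {5,6}
'e' @ 3: {7,8}
'b' @ 4: {1,9,10,11,12}  ✓accept
'c' @ 5: {1,11,13}  ✓accept
final: {1,11,13}; accept 1 in set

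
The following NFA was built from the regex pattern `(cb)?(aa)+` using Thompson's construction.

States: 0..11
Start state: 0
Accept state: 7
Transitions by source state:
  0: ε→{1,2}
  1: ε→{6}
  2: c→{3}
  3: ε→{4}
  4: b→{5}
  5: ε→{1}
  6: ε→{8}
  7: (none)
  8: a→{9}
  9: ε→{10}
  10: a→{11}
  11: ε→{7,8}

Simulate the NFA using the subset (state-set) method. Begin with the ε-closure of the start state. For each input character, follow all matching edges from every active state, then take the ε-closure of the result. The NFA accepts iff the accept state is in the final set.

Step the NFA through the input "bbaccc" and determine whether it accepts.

initial (ε-close {0}): {0,1,2,6,8}
'b' @ 1: {}  — state set empty
rest 'baccc' ignored (set empty)
final: {}; accept 7 not in set

Answer: REJECT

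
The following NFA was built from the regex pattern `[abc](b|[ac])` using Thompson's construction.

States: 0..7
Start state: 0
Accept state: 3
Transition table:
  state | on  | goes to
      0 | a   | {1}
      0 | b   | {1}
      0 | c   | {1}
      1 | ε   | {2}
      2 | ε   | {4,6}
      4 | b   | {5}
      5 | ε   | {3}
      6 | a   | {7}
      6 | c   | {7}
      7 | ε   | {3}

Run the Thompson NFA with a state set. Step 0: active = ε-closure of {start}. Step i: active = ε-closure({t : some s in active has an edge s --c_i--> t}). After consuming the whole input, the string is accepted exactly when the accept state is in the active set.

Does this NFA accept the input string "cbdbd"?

Answer: REJECT

Steps:
S₀ = ε-closure({0}) = {0}
'c' @ 1: {1,2,4,6}
'b' @ 2: {3,5}  [accepting]
'd' @ 3: {}  — state set empty
rest 'bd' ignored (set empty)
after full input: {}  (accept=3 not in)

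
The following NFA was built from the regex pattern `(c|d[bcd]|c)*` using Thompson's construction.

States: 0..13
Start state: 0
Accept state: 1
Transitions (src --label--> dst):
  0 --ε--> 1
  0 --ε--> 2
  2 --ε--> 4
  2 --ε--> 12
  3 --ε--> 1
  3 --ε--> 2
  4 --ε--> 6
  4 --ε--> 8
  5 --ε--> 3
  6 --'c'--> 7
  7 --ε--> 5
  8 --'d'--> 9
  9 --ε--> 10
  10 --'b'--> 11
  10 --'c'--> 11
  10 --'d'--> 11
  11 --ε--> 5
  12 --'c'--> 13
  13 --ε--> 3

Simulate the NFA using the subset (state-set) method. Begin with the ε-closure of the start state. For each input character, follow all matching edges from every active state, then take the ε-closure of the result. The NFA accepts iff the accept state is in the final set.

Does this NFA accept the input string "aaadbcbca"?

initial (ε-close {0}): {0,1,2,4,6,8,12}
'a' @ 1: {}  — dead — no transitions
rest 'aadbcbca' ignored (set empty)
after full input: {}  (accept=1 not in)

Answer: REJECT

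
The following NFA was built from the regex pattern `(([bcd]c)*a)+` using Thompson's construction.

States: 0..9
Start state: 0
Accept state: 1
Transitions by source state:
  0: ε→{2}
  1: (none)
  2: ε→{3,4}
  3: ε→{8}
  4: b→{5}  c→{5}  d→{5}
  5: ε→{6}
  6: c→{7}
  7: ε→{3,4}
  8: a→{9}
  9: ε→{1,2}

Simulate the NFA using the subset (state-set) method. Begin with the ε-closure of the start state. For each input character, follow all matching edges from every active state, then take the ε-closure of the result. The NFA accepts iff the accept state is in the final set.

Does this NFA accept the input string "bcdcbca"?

S₀ = ε-closure({0}) = {0,2,3,4,8}
'b' @ 1: {5,6}
'c' @ 2: {3,4,7,8}
'd' @ 3: {5,6}
'c' @ 4: {3,4,7,8}
'b' @ 5: {5,6}
'c' @ 6: {3,4,7,8}
'a' @ 7: {1,2,3,4,8,9}  ✓accept
end set {1,2,3,4,8,9} — state 1 in

Answer: ACCEPT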